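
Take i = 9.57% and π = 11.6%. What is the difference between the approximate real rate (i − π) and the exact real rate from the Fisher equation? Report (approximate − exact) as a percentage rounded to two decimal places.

Approximate: r ≈ 9.570% − 11.600% = -2.0300%
Exact: (1 + 0.0957)/(1 + 0.1160) − 1 = -1.8190%
Error = -2.0300% − (-1.8190%) = -0.2110% → -0.21%.

-0.21%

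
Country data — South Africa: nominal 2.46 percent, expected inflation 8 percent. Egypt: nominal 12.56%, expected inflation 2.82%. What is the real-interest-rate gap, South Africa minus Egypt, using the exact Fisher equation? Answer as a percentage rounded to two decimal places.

South Africa: (1 + 0.0246)/(1 + 0.0800) − 1 = -5.1296%
Egypt: (1 + 0.1256)/(1 + 0.0282) − 1 = 9.4729%
Differential = -5.1296% − 9.4729% = -14.6025% → -14.60%.

-14.60%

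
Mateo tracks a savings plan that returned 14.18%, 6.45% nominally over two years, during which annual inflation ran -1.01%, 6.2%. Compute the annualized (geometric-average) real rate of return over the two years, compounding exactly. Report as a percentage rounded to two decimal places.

7.53%

Nominal growth factor = 1.1418 × 1.0645 = 1.21544610
Price-level growth factor = 0.9899 × 1.0620 = 1.05127380
Real growth factor = 1.21544610 / 1.05127380 = 1.15616512
Annualized real rate = 1.15616512^(1/2) − 1 = 7.5251% → 7.53%.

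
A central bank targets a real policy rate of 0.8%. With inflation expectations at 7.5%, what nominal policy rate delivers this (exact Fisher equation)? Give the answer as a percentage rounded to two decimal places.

8.36%

(1 + i) = (1 + r)(1 + π) = 1.00800 × 1.07500 = 1.08360
i = 1.08360 − 1, so the required nominal rate is 8.36%.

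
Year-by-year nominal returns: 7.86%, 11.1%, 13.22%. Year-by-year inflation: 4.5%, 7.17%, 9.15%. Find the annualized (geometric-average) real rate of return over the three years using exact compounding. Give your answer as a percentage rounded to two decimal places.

Compound the nominal returns: 1.0786 × 1.1110 × 1.1322 = 1.35674311.
Compound inflation: 1.0450 × 1.0717 × 1.0915 = 1.22239977.
Deflate: 1.35674311 / 1.22239977 = 1.10990131.
Annualized real rate = 1.10990131^(1/3) − 1 = 3.5368% → 3.54%.

3.54%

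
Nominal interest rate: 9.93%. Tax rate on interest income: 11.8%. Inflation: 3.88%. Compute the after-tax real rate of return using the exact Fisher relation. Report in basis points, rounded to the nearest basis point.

After-tax nominal return = 9.93% × (1 − 0.118) = 8.75826%.
1 + r = 1.0875826 / 1.03880 = 1.046961
After-tax real rate = 1.046961 − 1 → 470 basis points.

470 basis points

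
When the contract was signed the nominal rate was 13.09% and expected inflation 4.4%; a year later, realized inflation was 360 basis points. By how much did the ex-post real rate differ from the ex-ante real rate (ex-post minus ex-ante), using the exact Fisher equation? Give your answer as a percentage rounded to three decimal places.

Ex-ante: (1 + 0.1309)/(1 + 0.0440) − 1 = 8.32375%
Ex-post: (1 + 0.1309)/(1 + 0.0360) − 1 = 9.16023%
Difference (ex-post − ex-ante) = 0.83648% → 0.836%.

0.836%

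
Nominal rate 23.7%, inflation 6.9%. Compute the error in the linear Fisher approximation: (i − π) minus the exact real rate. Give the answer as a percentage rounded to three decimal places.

Approximate: r ≈ 23.700% − 6.900% = 16.8000%
Exact: (1 + 0.2370)/(1 + 0.0690) − 1 = 15.7156%
Error = 16.8000% − 15.7156% = 1.0844% → 1.084%.

1.084%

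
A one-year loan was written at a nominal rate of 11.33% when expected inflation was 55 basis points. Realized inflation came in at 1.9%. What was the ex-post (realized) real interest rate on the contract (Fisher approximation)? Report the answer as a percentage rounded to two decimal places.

9.43%

Ex-post: 11.33% − 1.9% = 9.430%
So the realized real rate is 9.43%.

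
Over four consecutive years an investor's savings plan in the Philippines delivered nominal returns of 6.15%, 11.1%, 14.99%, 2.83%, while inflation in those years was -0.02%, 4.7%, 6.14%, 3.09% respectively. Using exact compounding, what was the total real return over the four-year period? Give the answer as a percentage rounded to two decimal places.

Compound the nominal returns: 1.0615 × 1.1110 × 1.1499 × 1.0283 = 1.394485.
Compound inflation: 0.9998 × 1.0470 × 1.0614 × 1.0309 = 1.145395.
Deflate: 1.394485 / 1.145395 = 1.217471.
Total real return = 1.217471 − 1 → 21.75%.

21.75%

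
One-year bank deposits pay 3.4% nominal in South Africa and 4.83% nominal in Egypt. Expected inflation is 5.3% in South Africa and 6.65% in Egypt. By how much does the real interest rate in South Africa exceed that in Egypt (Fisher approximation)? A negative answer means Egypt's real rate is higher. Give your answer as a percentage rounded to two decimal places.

-0.08%

South Africa: 3.4% − 5.3% = -1.900%
Egypt: 4.83% − 6.65% = -1.820%
Differential = -0.080% → -0.08%.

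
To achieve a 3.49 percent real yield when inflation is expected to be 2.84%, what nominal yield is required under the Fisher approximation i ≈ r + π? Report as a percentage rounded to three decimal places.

6.330%

i ≈ r + π = 3.49% + 2.84% = 6.330%.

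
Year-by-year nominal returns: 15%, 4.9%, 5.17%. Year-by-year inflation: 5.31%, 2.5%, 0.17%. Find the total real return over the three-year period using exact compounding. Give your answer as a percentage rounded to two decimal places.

17.34%

Nominal growth factor = 1.1500 × 1.0490 × 1.0517 = 1.268718
Price-level growth factor = 1.0531 × 1.0250 × 1.0017 = 1.081263
Real growth factor = 1.268718 / 1.081263 = 1.173367
Total real return = 1.173367 − 1 → 17.34%.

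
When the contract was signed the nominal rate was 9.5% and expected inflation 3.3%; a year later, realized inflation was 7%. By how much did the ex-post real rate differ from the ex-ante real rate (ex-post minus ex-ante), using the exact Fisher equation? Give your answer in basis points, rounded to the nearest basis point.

Ex-ante: (1 + 0.0950)/(1 + 0.0330) − 1 = 6.0019%
Ex-post: (1 + 0.0950)/(1 + 0.0700) − 1 = 2.3364%
Difference (ex-post − ex-ante) = -3.6655% → -367 basis points.

-367 basis points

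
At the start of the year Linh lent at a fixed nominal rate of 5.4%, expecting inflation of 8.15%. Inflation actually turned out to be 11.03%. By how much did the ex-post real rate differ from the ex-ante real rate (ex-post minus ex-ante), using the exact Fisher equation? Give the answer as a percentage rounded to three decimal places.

-2.528%

Ex-ante: (1 + 0.0540)/(1 + 0.0815) − 1 = -2.5428%
Ex-post: (1 + 0.0540)/(1 + 0.1103) − 1 = -5.0707%
Difference (ex-post − ex-ante) = -2.5279% → -2.528%.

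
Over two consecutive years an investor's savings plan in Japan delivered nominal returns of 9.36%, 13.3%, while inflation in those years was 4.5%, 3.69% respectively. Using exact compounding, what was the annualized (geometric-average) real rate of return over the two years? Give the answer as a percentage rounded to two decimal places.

Nominal growth factor = 1.0936 × 1.1330 = 1.23904880
Price-level growth factor = 1.0450 × 1.0369 = 1.08356050
Real growth factor = 1.23904880 / 1.08356050 = 1.14349757
Annualized real rate = 1.14349757^(1/2) − 1 = 6.9344% → 6.93%.

6.93%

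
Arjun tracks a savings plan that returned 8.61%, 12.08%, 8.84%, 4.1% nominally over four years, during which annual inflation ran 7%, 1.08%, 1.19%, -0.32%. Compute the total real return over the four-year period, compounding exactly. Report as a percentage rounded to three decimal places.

26.428%

Compound the nominal returns: 1.0861 × 1.1208 × 1.0884 × 1.0410 = 1.379232.
Compound inflation: 1.0700 × 1.0108 × 1.0119 × 0.9968 = 1.090924.
Deflate: 1.379232 / 1.090924 = 1.264278.
Total real return = 1.264278 − 1 → 26.428%.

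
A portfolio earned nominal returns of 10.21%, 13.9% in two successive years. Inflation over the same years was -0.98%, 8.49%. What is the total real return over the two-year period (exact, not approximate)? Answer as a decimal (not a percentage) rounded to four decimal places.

0.1685

Nominal growth factor = 1.1021 × 1.1390 = 1.255292
Price-level growth factor = 0.9902 × 1.0849 = 1.074268
Real growth factor = 1.255292 / 1.074268 = 1.168509
Total real return = 1.168509 − 1 → 0.1685.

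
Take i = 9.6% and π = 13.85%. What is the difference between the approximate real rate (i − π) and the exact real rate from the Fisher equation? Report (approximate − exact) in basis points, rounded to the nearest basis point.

Approximate: r ≈ 9.600% − 13.850% = -4.2500%
Exact: (1 + 0.0960)/(1 + 0.1385) − 1 = -3.7330%
Error = -4.2500% − (-3.7330%) = -0.5170% → -52 basis points.

-52 basis points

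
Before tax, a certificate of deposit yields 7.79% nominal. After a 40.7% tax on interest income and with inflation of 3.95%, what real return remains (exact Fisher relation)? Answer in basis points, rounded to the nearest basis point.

64 basis points

After-tax nominal return = 7.79% × (1 − 0.407) = 4.61947%.
1 + r = 1.0461947 / 1.03950 = 1.006440
After-tax real rate = 1.006440 − 1 → 64 basis points.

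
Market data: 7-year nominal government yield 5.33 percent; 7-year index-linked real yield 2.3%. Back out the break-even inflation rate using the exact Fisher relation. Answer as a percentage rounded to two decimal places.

(1 + π) = (1 + i)/(1 + r) = 1.05330 / 1.02300 = 1.029619
Break-even inflation = 1.029619 − 1 → 2.96%.

2.96%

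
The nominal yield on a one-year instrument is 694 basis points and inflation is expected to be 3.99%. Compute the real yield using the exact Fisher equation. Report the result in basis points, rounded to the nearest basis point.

284 basis points

1 + r = 1.06940 / 1.03990 = 1.028368
r = 1.028368 − 1 = 2.8368%, i.e. 284 basis points.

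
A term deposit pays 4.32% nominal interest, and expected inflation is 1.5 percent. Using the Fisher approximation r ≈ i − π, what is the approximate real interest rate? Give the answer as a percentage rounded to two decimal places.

2.82%

r ≈ i − π = 4.32% − 1.5% = 2.82%.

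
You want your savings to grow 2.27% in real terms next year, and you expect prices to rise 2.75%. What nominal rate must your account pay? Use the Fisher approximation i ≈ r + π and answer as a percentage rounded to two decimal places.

i ≈ r + π = 2.27% + 2.75% = 5.02%.

5.02%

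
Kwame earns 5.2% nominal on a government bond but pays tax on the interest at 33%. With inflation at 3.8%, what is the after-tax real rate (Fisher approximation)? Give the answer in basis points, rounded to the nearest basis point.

After-tax nominal return = 5.2% × (1 − 0.33) = 3.4840%.
r ≈ 3.4840% − 3.8% → -32 basis points.

-32 basis points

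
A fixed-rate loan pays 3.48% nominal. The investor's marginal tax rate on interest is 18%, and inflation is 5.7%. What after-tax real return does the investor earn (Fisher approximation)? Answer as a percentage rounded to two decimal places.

-2.85%

After-tax nominal return = 3.48% × (1 − 0.18) = 2.8536%.
r ≈ 2.8536% − 5.7% → -2.85%.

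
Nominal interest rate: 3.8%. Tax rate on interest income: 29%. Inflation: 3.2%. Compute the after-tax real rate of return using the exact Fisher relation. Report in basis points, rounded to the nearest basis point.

-49 basis points

After-tax nominal return = 3.8% × (1 − 0.29) = 2.6980%.
1 + r = 1.02698 / 1.03200 = 0.995136
After-tax real rate = 0.995136 − 1 → -49 basis points.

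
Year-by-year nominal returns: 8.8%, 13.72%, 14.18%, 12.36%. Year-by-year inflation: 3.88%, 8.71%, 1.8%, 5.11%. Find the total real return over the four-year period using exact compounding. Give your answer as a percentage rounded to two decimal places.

31.36%

Nominal growth factor = 1.0880 × 1.1372 × 1.1418 × 1.1236 = 1.587331
Price-level growth factor = 1.0388 × 1.0871 × 1.0180 × 1.0511 = 1.208351
Real growth factor = 1.587331 / 1.208351 = 1.313634
Total real return = 1.313634 − 1 → 31.36%.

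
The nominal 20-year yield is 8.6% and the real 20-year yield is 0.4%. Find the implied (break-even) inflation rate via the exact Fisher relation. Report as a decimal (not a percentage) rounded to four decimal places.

(1 + π) = (1 + i)/(1 + r) = 1.08600 / 1.00400 = 1.081673
Break-even inflation = 1.081673 − 1 → 0.0817.

0.0817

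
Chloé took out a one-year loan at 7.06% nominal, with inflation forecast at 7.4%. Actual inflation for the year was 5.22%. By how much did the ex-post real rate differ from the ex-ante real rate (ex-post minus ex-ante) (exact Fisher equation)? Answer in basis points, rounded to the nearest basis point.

Ex-ante: (1 + 0.0706)/(1 + 0.0740) − 1 = -0.3166%
Ex-post: (1 + 0.0706)/(1 + 0.0522) − 1 = 1.7487%
Difference (ex-post − ex-ante) = 2.0653% → 207 basis points.

207 basis points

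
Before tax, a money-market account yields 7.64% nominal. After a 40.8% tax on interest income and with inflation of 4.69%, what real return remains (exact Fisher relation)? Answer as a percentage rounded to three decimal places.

After-tax nominal return = 7.64% × (1 − 0.408) = 4.52288%.
1 + r = 1.0452288 / 1.04690 = 0.998404
After-tax real rate = 0.998404 − 1 → -0.160%.

-0.160%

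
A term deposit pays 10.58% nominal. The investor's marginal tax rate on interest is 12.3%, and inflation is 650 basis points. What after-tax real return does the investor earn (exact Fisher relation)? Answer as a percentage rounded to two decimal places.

After-tax nominal return = 10.58% × (1 − 0.123) = 9.27866%.
1 + r = 1.0927866 / 1.06500 = 1.026091
After-tax real rate = 1.026091 − 1 → 2.61%.

2.61%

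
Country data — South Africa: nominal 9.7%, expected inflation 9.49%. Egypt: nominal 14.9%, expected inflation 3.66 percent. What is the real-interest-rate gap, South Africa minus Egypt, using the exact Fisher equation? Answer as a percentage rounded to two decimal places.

-10.65%

South Africa: (1 + 0.0970)/(1 + 0.0949) − 1 = 0.1918%
Egypt: (1 + 0.1490)/(1 + 0.0366) − 1 = 10.8431%
Differential = 0.1918% − 10.8431% = -10.6513% → -10.65%.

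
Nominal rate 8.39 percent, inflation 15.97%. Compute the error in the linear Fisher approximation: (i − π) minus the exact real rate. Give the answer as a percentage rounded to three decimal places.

-1.044%

Approximate: r ≈ 8.390% − 15.970% = -7.5800%
Exact: (1 + 0.0839)/(1 + 0.1597) − 1 = -6.5362%
Error = -7.5800% − (-6.5362%) = -1.0438% → -1.044%.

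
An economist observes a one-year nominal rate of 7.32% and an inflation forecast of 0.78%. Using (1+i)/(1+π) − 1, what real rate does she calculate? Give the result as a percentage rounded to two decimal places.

6.49%

By the Fisher equation, 1 + r = (1 + i)/(1 + π).
1 + r = 1.07320 / 1.00780 = 1.064894
r = 1.064894 − 1 = 6.4894%, i.e. 6.49%.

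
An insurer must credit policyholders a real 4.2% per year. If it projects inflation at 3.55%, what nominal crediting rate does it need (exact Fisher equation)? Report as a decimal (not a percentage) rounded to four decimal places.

(1 + i) = (1 + r)(1 + π) = 1.04200 × 1.03550 = 1.078991
i = 1.078991 − 1, so the required nominal rate is 0.0790.

0.0790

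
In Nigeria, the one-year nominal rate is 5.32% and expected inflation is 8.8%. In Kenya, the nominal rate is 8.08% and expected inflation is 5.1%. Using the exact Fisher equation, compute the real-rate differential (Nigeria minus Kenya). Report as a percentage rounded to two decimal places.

Nigeria: (1 + 0.0532)/(1 + 0.0880) − 1 = -3.1985%
Kenya: (1 + 0.0808)/(1 + 0.0510) − 1 = 2.8354%
Differential = -3.1985% − 2.8354% = -6.0339% → -6.03%.

-6.03%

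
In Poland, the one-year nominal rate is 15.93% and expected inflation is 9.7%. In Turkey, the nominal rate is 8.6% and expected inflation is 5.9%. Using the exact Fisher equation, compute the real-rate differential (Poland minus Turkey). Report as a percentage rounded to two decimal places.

Poland: (1 + 0.1593)/(1 + 0.0970) − 1 = 5.6791%
Turkey: (1 + 0.0860)/(1 + 0.0590) − 1 = 2.5496%
Differential = 5.6791% − 2.5496% = 3.1295% → 3.13%.

3.13%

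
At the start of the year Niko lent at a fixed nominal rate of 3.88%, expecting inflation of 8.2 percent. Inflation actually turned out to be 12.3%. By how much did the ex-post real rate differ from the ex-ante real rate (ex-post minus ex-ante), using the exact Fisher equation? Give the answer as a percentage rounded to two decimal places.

Ex-ante: (1 + 0.0388)/(1 + 0.0820) − 1 = -3.9926%
Ex-post: (1 + 0.0388)/(1 + 0.1230) − 1 = -7.4978%
Difference (ex-post − ex-ante) = -3.5052% → -3.51%.

-3.51%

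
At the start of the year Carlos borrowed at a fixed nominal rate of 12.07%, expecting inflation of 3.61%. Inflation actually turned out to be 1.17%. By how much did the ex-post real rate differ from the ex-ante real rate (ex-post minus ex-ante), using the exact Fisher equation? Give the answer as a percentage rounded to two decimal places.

2.61%

Ex-ante: (1 + 0.1207)/(1 + 0.0361) − 1 = 8.1652%
Ex-post: (1 + 0.1207)/(1 + 0.0117) − 1 = 10.7739%
Difference (ex-post − ex-ante) = 2.6087% → 2.61%.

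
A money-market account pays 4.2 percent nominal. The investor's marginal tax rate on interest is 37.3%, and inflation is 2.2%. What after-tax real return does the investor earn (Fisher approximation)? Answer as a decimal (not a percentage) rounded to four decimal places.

0.0043

After-tax nominal return = 4.2% × (1 − 0.373) = 2.6334%.
r ≈ 2.6334% − 2.2% → 0.0043.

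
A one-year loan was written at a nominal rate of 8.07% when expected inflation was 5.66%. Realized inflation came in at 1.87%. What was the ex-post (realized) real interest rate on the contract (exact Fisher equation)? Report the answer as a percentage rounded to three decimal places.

6.086%

Ex-post: (1 + 0.0807)/(1 + 0.0187) − 1 = 6.0862%
So the realized real rate is 6.086%.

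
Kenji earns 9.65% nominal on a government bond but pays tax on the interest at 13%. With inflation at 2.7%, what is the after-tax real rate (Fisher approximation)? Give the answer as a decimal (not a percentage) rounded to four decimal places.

After-tax nominal return = 9.65% × (1 − 0.13) = 8.3955%.
r ≈ 8.3955% − 2.7% → 0.0570.

0.0570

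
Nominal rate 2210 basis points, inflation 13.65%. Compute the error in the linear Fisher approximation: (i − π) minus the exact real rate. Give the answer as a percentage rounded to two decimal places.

Approximate: r ≈ 22.100% − 13.650% = 8.4500%
Exact: (1 + 0.2210)/(1 + 0.1365) − 1 = 7.4351%
Error = 8.4500% − 7.4351% = 1.0149% → 1.01%.

1.01%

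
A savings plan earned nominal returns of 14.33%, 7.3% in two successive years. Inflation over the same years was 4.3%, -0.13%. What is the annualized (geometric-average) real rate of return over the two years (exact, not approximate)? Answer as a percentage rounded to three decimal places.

Nominal growth factor = 1.1433 × 1.0730 = 1.22676090
Price-level growth factor = 1.0430 × 0.9987 = 1.04164410
Real growth factor = 1.22676090 / 1.04164410 = 1.17771598
Annualized real rate = 1.17771598^(1/2) − 1 = 8.5226% → 8.523%.

8.523%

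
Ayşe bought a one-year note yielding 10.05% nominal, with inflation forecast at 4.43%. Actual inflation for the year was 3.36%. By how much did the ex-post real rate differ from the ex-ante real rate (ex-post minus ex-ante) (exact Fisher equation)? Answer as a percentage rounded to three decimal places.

Ex-ante: (1 + 0.1005)/(1 + 0.0443) − 1 = 5.3816%
Ex-post: (1 + 0.1005)/(1 + 0.0336) − 1 = 6.4725%
Difference (ex-post − ex-ante) = 1.0909% → 1.091%.

1.091%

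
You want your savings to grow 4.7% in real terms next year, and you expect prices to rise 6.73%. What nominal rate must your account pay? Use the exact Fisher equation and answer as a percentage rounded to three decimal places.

11.746%

(1 + i) = (1 + r)(1 + π) = 1.04700 × 1.06730 = 1.1174631
i = 1.1174631 − 1, so the required nominal rate is 11.746%.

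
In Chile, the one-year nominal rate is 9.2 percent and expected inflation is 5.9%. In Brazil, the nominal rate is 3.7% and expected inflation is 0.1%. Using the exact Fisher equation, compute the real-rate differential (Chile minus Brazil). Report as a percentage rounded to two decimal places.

Chile: (1 + 0.0920)/(1 + 0.0590) − 1 = 3.1161%
Brazil: (1 + 0.0370)/(1 + 0.0010) − 1 = 3.5964%
Differential = 3.1161% − 3.5964% = -0.4803% → -0.48%.

-0.48%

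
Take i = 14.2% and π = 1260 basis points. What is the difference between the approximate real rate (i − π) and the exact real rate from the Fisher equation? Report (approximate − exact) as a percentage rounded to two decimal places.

0.18%

Approximate: r ≈ 14.200% − 12.600% = 1.6000%
Exact: (1 + 0.1420)/(1 + 0.1260) − 1 = 1.4210%
Error = 1.6000% − 1.4210% = 0.1790% → 0.18%.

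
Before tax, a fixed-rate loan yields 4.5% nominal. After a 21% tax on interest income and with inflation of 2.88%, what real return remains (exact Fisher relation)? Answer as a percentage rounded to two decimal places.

0.66%

After-tax nominal return = 4.5% × (1 − 0.21) = 3.5550%.
1 + r = 1.03555 / 1.02880 = 1.006561
After-tax real rate = 1.006561 − 1 → 0.66%.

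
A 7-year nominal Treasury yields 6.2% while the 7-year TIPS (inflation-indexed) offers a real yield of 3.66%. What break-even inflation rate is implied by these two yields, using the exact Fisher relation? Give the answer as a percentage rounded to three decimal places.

2.450%

(1 + π) = (1 + i)/(1 + r) = 1.06200 / 1.03660 = 1.024503
Break-even inflation = 1.024503 − 1 → 2.450%.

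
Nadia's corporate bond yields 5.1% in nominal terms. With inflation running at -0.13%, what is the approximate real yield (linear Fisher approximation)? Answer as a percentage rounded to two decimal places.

r ≈ i − π = 5.1% − (-0.13%) = 5.23%.

5.23%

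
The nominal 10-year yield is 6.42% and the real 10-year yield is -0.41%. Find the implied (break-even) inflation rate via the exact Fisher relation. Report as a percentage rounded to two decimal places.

(1 + π) = (1 + i)/(1 + r) = 1.06420 / 0.99590 = 1.068581
Break-even inflation = 1.068581 − 1 → 6.86%.

6.86%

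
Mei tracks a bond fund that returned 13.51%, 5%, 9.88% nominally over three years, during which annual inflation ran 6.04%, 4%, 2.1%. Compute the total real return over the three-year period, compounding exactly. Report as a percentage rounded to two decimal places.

Nominal growth factor = 1.1351 × 1.0500 × 1.0988 = 1.309610
Price-level growth factor = 1.0604 × 1.0400 × 1.0210 = 1.125975
Real growth factor = 1.309610 / 1.125975 = 1.163090
Total real return = 1.163090 − 1 → 16.31%.

16.31%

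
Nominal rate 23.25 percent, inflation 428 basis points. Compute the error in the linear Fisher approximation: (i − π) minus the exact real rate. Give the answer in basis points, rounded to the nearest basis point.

Approximate: r ≈ 23.250% − 4.280% = 18.9700%
Exact: (1 + 0.2325)/(1 + 0.0428) − 1 = 18.1914%
Error = 18.9700% − 18.1914% = 0.7786% → 78 basis points.

78 basis points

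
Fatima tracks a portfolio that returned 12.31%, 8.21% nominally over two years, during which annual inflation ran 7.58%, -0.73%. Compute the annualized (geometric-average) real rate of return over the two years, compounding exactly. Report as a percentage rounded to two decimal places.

Nominal growth factor = 1.1231 × 1.0821 = 1.21530651
Price-level growth factor = 1.0758 × 0.9927 = 1.06794666
Real growth factor = 1.21530651 / 1.06794666 = 1.13798428
Annualized real rate = 1.13798428^(1/2) − 1 = 6.6763% → 6.68%.

6.68%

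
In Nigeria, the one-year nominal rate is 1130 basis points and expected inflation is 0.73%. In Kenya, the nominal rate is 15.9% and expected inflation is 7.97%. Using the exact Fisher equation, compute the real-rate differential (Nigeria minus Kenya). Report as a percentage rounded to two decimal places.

3.15%

Nigeria: (1 + 0.1130)/(1 + 0.0073) − 1 = 10.4934%
Kenya: (1 + 0.1590)/(1 + 0.0797) − 1 = 7.3446%
Differential = 10.4934% − 7.3446% = 3.1488% → 3.15%.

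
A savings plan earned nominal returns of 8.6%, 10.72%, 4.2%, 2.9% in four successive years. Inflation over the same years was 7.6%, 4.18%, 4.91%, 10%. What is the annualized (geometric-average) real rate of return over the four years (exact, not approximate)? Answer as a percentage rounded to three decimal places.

Compound the nominal returns: 1.0860 × 1.1072 × 1.0420 × 1.0290 = 1.28925551.
Compound inflation: 1.0760 × 1.0418 × 1.0491 × 1.1000 = 1.29361844.
Deflate: 1.28925551 / 1.29361844 = 0.99662735.
Annualized real rate = 0.99662735^(1/4) − 1 = -0.0844% → -0.084%.

-0.084%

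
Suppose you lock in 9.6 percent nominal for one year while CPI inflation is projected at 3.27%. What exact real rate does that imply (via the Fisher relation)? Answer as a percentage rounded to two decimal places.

6.13%

By the Fisher relation, 1 + r = (1 + i)/(1 + π).
1 + r = 1.09600 / 1.03270 = 1.061296
r = 1.061296 − 1 = 6.1296%, i.e. 6.13%.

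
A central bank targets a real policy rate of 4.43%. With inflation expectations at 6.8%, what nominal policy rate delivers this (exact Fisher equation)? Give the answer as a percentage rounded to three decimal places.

(1 + i) = (1 + r)(1 + π) = 1.04430 × 1.06800 = 1.1153124
i = 1.1153124 − 1, so the required nominal rate is 11.531%.

11.531%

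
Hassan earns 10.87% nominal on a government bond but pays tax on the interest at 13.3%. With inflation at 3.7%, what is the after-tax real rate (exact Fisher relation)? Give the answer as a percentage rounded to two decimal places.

5.52%

After-tax nominal return = 10.87% × (1 − 0.133) = 9.42429%.
1 + r = 1.0942429 / 1.03700 = 1.055200
After-tax real rate = 1.055200 − 1 → 5.52%.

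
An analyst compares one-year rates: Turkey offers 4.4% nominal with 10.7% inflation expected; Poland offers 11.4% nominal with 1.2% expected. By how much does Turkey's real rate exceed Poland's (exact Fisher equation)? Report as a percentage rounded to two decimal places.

Turkey: (1 + 0.0440)/(1 + 0.1070) − 1 = -5.6911%
Poland: (1 + 0.1140)/(1 + 0.0120) − 1 = 10.0791%
Differential = -5.6911% − 10.0791% = -15.7701% → -15.77%.

-15.77%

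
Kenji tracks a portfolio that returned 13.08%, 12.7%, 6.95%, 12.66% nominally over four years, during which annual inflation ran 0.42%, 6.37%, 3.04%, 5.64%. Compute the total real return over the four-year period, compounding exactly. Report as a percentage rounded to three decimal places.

Nominal growth factor = 1.1308 × 1.1270 × 1.0695 × 1.1266 = 1.535537
Price-level growth factor = 1.0042 × 1.0637 × 1.0304 × 1.0564 = 1.162716
Real growth factor = 1.535537 / 1.162716 = 1.320647
Total real return = 1.320647 − 1 → 32.065%.

32.065%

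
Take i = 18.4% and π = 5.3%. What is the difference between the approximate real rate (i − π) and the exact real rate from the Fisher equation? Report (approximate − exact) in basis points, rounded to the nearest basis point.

66 basis points

Approximate: r ≈ 18.400% − 5.300% = 13.1000%
Exact: (1 + 0.1840)/(1 + 0.0530) − 1 = 12.4406%
Error = 13.1000% − 12.4406% = 0.6594% → 66 basis points.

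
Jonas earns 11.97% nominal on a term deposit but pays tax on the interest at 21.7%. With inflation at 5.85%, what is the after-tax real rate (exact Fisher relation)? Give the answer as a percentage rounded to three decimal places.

3.328%

After-tax nominal return = 11.97% × (1 − 0.217) = 9.37251%.
1 + r = 1.0937251 / 1.05850 = 1.033278
After-tax real rate = 1.033278 − 1 → 3.328%.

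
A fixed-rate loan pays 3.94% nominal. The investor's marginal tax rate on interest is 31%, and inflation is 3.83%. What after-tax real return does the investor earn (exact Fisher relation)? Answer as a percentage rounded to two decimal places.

After-tax nominal return = 3.94% × (1 − 0.31) = 2.7186%.
1 + r = 1.027186 / 1.03830 = 0.989296
After-tax real rate = 0.989296 − 1 → -1.07%.

-1.07%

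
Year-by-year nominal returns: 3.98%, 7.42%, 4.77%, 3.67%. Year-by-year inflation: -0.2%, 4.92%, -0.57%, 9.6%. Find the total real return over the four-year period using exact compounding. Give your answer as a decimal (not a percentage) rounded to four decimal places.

0.0632

Nominal growth factor = 1.0398 × 1.0742 × 1.0477 × 1.0367 = 1.213179
Price-level growth factor = 0.9980 × 1.0492 × 0.9943 × 1.0960 = 1.141082
Real growth factor = 1.213179 / 1.141082 = 1.063183
Total real return = 1.063183 − 1 → 0.0632.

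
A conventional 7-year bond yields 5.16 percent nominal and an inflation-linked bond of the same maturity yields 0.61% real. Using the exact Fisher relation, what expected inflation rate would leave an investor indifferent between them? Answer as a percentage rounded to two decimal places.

4.52%

(1 + π) = (1 + i)/(1 + r) = 1.05160 / 1.00610 = 1.045224
Break-even inflation = 1.045224 − 1 → 4.52%.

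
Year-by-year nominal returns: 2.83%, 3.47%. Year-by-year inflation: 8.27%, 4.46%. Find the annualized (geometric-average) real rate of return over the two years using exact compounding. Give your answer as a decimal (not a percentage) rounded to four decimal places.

Compound the nominal returns: 1.0283 × 1.0347 = 1.06398201.
Compound inflation: 1.0827 × 1.0446 = 1.13098842.
Deflate: 1.06398201 / 1.13098842 = 0.94075411.
Annualized real rate = 0.94075411^(1/2) − 1 = -3.0075% → -0.0301.

-0.0301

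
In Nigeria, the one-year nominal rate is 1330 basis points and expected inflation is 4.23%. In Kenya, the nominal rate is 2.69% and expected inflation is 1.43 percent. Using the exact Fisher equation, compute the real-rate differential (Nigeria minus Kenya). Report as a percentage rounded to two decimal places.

7.46%

Nigeria: (1 + 0.1330)/(1 + 0.0423) − 1 = 8.7019%
Kenya: (1 + 0.0269)/(1 + 0.0143) − 1 = 1.2422%
Differential = 8.7019% − 1.2422% = 7.4597% → 7.46%.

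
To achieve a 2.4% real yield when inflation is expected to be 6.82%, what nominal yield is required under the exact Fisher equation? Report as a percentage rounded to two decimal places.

(1 + i) = (1 + r)(1 + π) = 1.02400 × 1.06820 = 1.0938368
i = 1.0938368 − 1, so the required nominal rate is 9.38%.

9.38%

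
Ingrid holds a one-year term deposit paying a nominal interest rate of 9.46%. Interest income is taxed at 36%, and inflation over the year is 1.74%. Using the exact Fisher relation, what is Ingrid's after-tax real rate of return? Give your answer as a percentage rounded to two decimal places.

4.24%

After-tax nominal return = 9.46% × (1 − 0.36) = 6.0544%.
1 + r = 1.060544 / 1.01740 = 1.042406
After-tax real rate = 1.042406 − 1 → 4.24%.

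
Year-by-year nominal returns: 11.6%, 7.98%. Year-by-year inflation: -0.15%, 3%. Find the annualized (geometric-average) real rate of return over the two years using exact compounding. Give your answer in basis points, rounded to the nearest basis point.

825 basis points

Nominal growth factor = 1.1160 × 1.0798 = 1.20505680
Price-level growth factor = 0.9985 × 1.0300 = 1.02845500
Real growth factor = 1.20505680 / 1.02845500 = 1.17171563
Annualized real rate = 1.17171563^(1/2) − 1 = 8.2458% → 825 basis points.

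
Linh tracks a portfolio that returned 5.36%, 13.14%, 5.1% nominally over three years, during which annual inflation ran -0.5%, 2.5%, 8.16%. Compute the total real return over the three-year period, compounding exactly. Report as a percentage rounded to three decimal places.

13.575%

Compound the nominal returns: 1.0536 × 1.1314 × 1.0510 = 1.252837.
Compound inflation: 0.9950 × 1.0250 × 1.0816 = 1.103097.
Deflate: 1.252837 / 1.103097 = 1.135746.
Total real return = 1.135746 − 1 → 13.575%.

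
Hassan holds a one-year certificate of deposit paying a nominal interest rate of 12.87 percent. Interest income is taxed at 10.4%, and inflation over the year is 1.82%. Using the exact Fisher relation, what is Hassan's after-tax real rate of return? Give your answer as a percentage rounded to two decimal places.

After-tax nominal return = 12.87% × (1 − 0.104) = 11.53152%.
1 + r = 1.1153152 / 1.01820 = 1.095379
After-tax real rate = 1.095379 − 1 → 9.54%.

9.54%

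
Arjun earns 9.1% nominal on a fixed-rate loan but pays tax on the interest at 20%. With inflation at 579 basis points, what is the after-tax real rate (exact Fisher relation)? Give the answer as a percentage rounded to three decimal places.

After-tax nominal return = 9.1% × (1 − 0.2) = 7.2800%.
1 + r = 1.07280 / 1.05790 = 1.0140845
After-tax real rate = 1.0140845 − 1 → 1.408%.

1.408%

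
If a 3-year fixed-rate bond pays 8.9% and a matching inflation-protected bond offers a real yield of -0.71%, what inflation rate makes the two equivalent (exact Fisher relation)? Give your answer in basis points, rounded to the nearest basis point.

(1 + π) = (1 + i)/(1 + r) = 1.08900 / 0.99290 = 1.096787
Break-even inflation = 1.096787 − 1 → 968 basis points.

968 basis points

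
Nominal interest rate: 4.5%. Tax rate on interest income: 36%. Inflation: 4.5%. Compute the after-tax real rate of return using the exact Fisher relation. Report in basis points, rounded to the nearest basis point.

-155 basis points

After-tax nominal return = 4.5% × (1 − 0.36) = 2.8800%.
1 + r = 1.02880 / 1.04500 = 0.984498
After-tax real rate = 0.984498 − 1 → -155 basis points.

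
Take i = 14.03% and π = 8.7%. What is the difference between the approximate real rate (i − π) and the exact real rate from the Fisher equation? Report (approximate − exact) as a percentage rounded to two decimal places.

0.43%

Approximate: r ≈ 14.030% − 8.700% = 5.3300%
Exact: (1 + 0.1403)/(1 + 0.0870) − 1 = 4.9034%
Error = 5.3300% − 4.9034% = 0.4266% → 0.43%.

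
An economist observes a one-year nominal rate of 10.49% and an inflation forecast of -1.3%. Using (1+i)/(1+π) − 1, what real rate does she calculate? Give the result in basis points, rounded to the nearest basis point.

1 + r = 1.10490 / 0.98700 = 1.119453
r = 1.119453 − 1 = 11.9453%, i.e. 1195 basis points.

1195 basis points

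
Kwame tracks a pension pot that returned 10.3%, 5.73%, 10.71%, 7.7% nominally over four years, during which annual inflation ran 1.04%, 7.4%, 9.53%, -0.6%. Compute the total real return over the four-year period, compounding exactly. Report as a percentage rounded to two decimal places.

17.70%

Compound the nominal returns: 1.1030 × 1.0573 × 1.1071 × 1.0770 = 1.390517.
Compound inflation: 1.0104 × 1.0740 × 1.0953 × 0.9940 = 1.181455.
Deflate: 1.390517 / 1.181455 = 1.176953.
Total real return = 1.176953 − 1 → 17.70%.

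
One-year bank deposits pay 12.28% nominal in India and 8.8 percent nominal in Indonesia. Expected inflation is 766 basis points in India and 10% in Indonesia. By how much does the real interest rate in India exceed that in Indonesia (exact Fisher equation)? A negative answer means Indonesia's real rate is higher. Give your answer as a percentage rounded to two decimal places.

India: (1 + 0.1228)/(1 + 0.0766) − 1 = 4.2913%
Indonesia: (1 + 0.0880)/(1 + 0.1000) − 1 = -1.0909%
Differential = 4.2913% − (-1.0909%) = 5.3822% → 5.38%.

5.38%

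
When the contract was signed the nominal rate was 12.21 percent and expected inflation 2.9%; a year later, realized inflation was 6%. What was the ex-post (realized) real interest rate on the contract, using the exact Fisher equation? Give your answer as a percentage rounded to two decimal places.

Ex-post: (1 + 0.1221)/(1 + 0.0600) − 1 = 5.8585%
So the realized real rate is 5.86%.

5.86%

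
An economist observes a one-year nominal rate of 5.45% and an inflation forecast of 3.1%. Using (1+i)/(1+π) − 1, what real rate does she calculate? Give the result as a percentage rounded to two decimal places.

2.28%

1 + r = 1.05450 / 1.03100 = 1.022793
r = 1.022793 − 1 = 2.2793%, i.e. 2.28%.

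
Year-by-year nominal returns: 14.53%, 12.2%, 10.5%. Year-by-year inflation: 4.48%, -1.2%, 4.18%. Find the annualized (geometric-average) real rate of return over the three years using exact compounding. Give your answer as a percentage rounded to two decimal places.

Nominal growth factor = 1.1453 × 1.1220 × 1.1050 = 1.41995439
Price-level growth factor = 1.0448 × 0.9880 × 1.0418 = 1.07541097
Real growth factor = 1.41995439 / 1.07541097 = 1.32038303
Annualized real rate = 1.32038303^(1/3) − 1 = 9.7067% → 9.71%.

9.71%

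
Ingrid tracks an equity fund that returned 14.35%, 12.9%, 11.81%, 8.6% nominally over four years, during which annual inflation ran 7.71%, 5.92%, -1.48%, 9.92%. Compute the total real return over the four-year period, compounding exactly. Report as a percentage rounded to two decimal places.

26.88%

Compound the nominal returns: 1.1435 × 1.1290 × 1.1181 × 1.0860 = 1.567619.
Compound inflation: 1.0771 × 1.0592 × 0.9852 × 1.0992 = 1.235478.
Deflate: 1.567619 / 1.235478 = 1.268836.
Total real return = 1.268836 − 1 → 26.88%.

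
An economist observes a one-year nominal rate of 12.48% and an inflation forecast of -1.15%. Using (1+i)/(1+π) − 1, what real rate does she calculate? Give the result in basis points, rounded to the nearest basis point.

By the Fisher identity, 1 + r = (1 + i)/(1 + π).
1 + r = 1.12480 / 0.98850 = 1.137886
r = 1.137886 − 1 = 13.7886%, i.e. 1379 basis points.

1379 basis points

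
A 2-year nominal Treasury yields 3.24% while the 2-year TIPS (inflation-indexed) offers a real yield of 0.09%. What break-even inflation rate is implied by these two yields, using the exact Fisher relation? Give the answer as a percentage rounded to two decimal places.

3.15%

(1 + π) = (1 + i)/(1 + r) = 1.03240 / 1.00090 = 1.031472
Break-even inflation = 1.031472 − 1 → 3.15%.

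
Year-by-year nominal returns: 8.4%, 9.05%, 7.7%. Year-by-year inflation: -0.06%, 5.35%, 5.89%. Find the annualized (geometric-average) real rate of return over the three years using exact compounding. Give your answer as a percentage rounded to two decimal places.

Compound the nominal returns: 1.0840 × 1.0905 × 1.0770 = 1.27312385.
Compound inflation: 0.9994 × 1.0535 × 1.0589 = 1.11488182.
Deflate: 1.27312385 / 1.11488182 = 1.14193615.
Annualized real rate = 1.14193615^(1/3) − 1 = 4.5235% → 4.52%.

4.52%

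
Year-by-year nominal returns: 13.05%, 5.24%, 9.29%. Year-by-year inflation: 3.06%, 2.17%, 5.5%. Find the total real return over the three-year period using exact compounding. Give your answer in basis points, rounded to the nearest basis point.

1705 basis points

Nominal growth factor = 1.1305 × 1.0524 × 1.0929 = 1.300265
Price-level growth factor = 1.0306 × 1.0217 × 1.0550 = 1.110877
Real growth factor = 1.300265 / 1.110877 = 1.170485
Total real return = 1.170485 − 1 → 1705 basis points.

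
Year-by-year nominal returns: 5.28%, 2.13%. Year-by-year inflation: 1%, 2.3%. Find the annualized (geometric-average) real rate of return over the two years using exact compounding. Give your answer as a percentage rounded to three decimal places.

Compound the nominal returns: 1.0528 × 1.0213 = 1.07522464.
Compound inflation: 1.0100 × 1.0230 = 1.03323000.
Deflate: 1.07522464 / 1.03323000 = 1.04064404.
Annualized real rate = 1.04064404^(1/2) − 1 = 2.0120% → 2.012%.

2.012%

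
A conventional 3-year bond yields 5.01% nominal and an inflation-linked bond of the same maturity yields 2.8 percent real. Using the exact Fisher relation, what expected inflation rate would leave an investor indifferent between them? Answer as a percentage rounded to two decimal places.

(1 + π) = (1 + i)/(1 + r) = 1.05010 / 1.02800 = 1.021498
Break-even inflation = 1.021498 − 1 → 2.15%.

2.15%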